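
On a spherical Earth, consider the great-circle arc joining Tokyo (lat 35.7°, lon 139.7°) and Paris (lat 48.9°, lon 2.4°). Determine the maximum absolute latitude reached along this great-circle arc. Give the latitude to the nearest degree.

The great circle lies in the plane with unit normal n̂ = (p₁ × p₂)/|p₁ × p₂|.
Here n̂_z ≈ -0.362; the vertex latitude is φ_max = arccos|n̂_z| ≈ 68.7°.

≈ 69°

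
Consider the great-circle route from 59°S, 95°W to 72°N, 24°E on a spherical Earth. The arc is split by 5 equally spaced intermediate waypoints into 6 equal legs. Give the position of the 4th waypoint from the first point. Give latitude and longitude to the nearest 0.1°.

The haversine formula gives a central angle δ ≈ 2.673 rad (153.2°) between the endpoints.
Interpolate at f = 4/6 with slerp weights a = sin((1−f)δ)/sin δ ≈ 1.723, b = sin(fδ)/sin δ ≈ 2.166.
p = a·p₁ + b·p₂ ≈ (0.534, -0.612, 0.583); φ = arcsin(p_z) ≈ 35.67°, λ = atan2(p_y, p_x) ≈ -48.88°.

≈ 35.7°N, 48.9°W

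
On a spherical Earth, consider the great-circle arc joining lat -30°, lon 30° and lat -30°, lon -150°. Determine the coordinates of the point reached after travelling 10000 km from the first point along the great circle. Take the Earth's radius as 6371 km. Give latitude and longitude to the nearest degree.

From cos δ = sin φ₁ sin φ₂ + cos φ₁ cos φ₂ cos Δλ, the central angle is δ ≈ 2.094 rad (120.0°). The total great-circle distance is δ·R ≈ 2.094 × 6371 ≈ 13343 km, so the target fraction is f = 10000/13343 ≈ 0.749.
Interpolate at f ≈ 0.749 with slerp weights a = sin((1−f)δ)/sin δ ≈ 0.579, b = sin(fδ)/sin δ ≈ 1.155.
p = a·p₁ + b·p₂ ≈ (-0.432, -0.249, -0.867); φ = arcsin(p_z) ≈ -60.07°, λ = atan2(p_y, p_x) ≈ -150.00°.

≈ lat -60°, lon -150°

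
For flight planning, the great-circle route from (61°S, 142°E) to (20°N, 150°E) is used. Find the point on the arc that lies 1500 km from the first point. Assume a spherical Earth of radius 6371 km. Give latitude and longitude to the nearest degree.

Write both endpoints as unit vectors p₁, p₂ with components (cos φ cos λ, cos φ sin λ, sin φ).
The central angle between the endpoints is δ = arccos(p₁·p₂) ≈ 1.418 rad (81.3°). The total great-circle distance is δ·R ≈ 1.418 × 6371 ≈ 9035 km, so the target fraction is f = 1500/9035 ≈ 0.166.
Interpolate at f ≈ 0.166 with slerp weights a = sin((1−f)δ)/sin δ ≈ 0.937, b = sin(fδ)/sin δ ≈ 0.236.
p = a·p₁ + b·p₂ ≈ (-0.550, 0.390, -0.738); φ = arcsin(p_z) ≈ -47.59°, λ = atan2(p_y, p_x) ≈ 144.62°.

≈ (48°S, 145°E)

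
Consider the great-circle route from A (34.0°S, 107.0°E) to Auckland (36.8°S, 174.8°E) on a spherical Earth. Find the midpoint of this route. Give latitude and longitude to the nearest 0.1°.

Convert each endpoint to a unit vector on the sphere (x = cos φ cos λ, y = cos φ sin λ, z = sin φ).
The central angle between the endpoints is δ = arccos(p₁·p₂) ≈ 0.945 rad (54.1°).
Interpolate at f = 1/2 with slerp weights a = sin((1−f)δ)/sin δ ≈ 0.562, b = sin(fδ)/sin δ ≈ 0.562.
p = a·p₁ + b·p₂ ≈ (-0.584, 0.486, -0.650); φ = arcsin(p_z) ≈ -40.57°, λ = atan2(p_y, p_x) ≈ 140.23°.

≈ (40.6°S, 140.2°E)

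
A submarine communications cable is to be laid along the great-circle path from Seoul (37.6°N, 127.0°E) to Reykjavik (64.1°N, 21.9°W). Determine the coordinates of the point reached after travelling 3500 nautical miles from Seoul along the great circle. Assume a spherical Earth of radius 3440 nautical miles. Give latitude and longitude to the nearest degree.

Write both endpoints as unit vectors p₁, p₂ with components (cos φ cos λ, cos φ sin λ, sin φ).
The central angle between the endpoints is δ = arccos(p₁·p₂) ≈ 1.316 rad (75.4°). The total great-circle distance is δ·R ≈ 1.316 × 3440 ≈ 4525 nmi, so the target fraction is f = 3500/4525 ≈ 0.773.
Interpolate at f ≈ 0.773 with slerp weights a = sin((1−f)δ)/sin δ ≈ 0.304, b = sin(fδ)/sin δ ≈ 0.879.
p = a·p₁ + b·p₂ ≈ (0.212, 0.049, 0.976); φ = arcsin(p_z) ≈ 77.46°, λ = atan2(p_y, p_x) ≈ 12.98°.

≈ (77°N, 13°E)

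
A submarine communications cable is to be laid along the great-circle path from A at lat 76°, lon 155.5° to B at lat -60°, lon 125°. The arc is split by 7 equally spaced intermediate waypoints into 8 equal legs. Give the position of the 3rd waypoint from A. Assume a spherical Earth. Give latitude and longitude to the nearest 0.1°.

≈ lat 25.3°, lon 136.5°

Write both endpoints as unit vectors p₁, p₂ with components (cos φ cos λ, cos φ sin λ, sin φ).
The central angle between the endpoints is δ = arccos(p₁·p₂) ≈ 2.398 rad (137.4°).
Interpolate at f = 3/8 with slerp weights a = sin((1−f)δ)/sin δ ≈ 1.473, b = sin(fδ)/sin δ ≈ 1.157.
p = a·p₁ + b·p₂ ≈ (-0.656, 0.622, 0.428); φ = arcsin(p_z) ≈ 25.35°, λ = atan2(p_y, p_x) ≈ 136.55°.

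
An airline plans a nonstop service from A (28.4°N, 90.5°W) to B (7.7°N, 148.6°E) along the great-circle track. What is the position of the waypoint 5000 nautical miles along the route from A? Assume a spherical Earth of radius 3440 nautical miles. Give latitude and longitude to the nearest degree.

Convert each endpoint to a unit vector on the sphere (x = cos φ cos λ, y = cos φ sin λ, z = sin φ).
The central angle between the endpoints is δ = arccos(p₁·p₂) ≈ 1.965 rad (112.6°). The total great-circle distance is δ·R ≈ 1.965 × 3440 ≈ 6759 nmi, so the target fraction is f = 5000/6759 ≈ 0.740.
Interpolate at f ≈ 0.740 with slerp weights a = sin((1−f)δ)/sin δ ≈ 0.530, b = sin(fδ)/sin δ ≈ 1.076.
p = a·p₁ + b·p₂ ≈ (-0.914, 0.089, 0.396); φ = arcsin(p_z) ≈ 23.34°, λ = atan2(p_y, p_x) ≈ 174.43°.

≈ (23°N, 174°E)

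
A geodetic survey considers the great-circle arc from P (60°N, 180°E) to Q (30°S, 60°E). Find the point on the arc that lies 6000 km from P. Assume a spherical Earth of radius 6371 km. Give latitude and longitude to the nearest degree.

The haversine formula gives a central angle δ ≈ 2.278 rad (130.5°) between the endpoints. The total great-circle distance is δ·R ≈ 2.278 × 6371 ≈ 14512 km, so the target fraction is f = 6000/14512 ≈ 0.413.
Interpolate at f ≈ 0.413 with slerp weights a = sin((1−f)δ)/sin δ ≈ 1.279, b = sin(fδ)/sin δ ≈ 1.063.
p = a·p₁ + b·p₂ ≈ (-0.179, 0.798, 0.576); φ = arcsin(p_z) ≈ 35.17°, λ = atan2(p_y, p_x) ≈ 102.65°.

≈ (35°N, 103°E)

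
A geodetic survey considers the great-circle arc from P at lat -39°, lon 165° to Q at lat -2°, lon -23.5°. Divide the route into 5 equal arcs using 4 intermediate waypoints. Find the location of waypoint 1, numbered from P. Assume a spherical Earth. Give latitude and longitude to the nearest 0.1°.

≈ lat -65.4°, lon 179.3°

From cos δ = sin φ₁ sin φ₂ + cos φ₁ cos φ₂ cos Δλ, the central angle is δ ≈ 2.413 rad (138.3°).
Interpolate at f = 1/5 with slerp weights a = sin((1−f)δ)/sin δ ≈ 1.406, b = sin(fδ)/sin δ ≈ 0.697.
p = a·p₁ + b·p₂ ≈ (-0.416, 0.005, -0.909); φ = arcsin(p_z) ≈ -65.38°, λ = atan2(p_y, p_x) ≈ 179.31°.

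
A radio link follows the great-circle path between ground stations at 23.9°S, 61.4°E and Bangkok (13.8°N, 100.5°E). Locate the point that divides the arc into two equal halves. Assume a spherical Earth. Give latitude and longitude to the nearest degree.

Write both endpoints as unit vectors p₁, p₂ with components (cos φ cos λ, cos φ sin λ, sin φ).
The central angle between the endpoints is δ = arccos(p₁·p₂) ≈ 0.937 rad (53.7°).
Interpolate at f = 1/2 with slerp weights a = sin((1−f)δ)/sin δ ≈ 0.560, b = sin(fδ)/sin δ ≈ 0.560.
p = a·p₁ + b·p₂ ≈ (0.146, 0.985, -0.093); φ = arcsin(p_z) ≈ -5.36°, λ = atan2(p_y, p_x) ≈ 81.56°.

≈ 5°S, 82°E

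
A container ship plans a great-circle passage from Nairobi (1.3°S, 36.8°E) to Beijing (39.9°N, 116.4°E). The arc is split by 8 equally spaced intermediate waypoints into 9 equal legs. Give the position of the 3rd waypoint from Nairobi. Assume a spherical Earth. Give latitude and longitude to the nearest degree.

≈ (16°N, 58°E)

From cos δ = sin φ₁ sin φ₂ + cos φ₁ cos φ₂ cos Δλ, the central angle is δ ≈ 1.447 rad (82.9°).
Interpolate at f = 3/9 with slerp weights a = sin((1−f)δ)/sin δ ≈ 0.828, b = sin(fδ)/sin δ ≈ 0.467.
p = a·p₁ + b·p₂ ≈ (0.503, 0.817, 0.281); φ = arcsin(p_z) ≈ 16.32°, λ = atan2(p_y, p_x) ≈ 58.36°.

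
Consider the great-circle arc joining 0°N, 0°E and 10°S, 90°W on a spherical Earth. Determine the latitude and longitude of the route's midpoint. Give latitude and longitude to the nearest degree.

≈ 7°S, 45°W

Convert each endpoint to a unit vector on the sphere (x = cos φ cos λ, y = cos φ sin λ, z = sin φ).
The central angle between the endpoints is δ = arccos(p₁·p₂) ≈ 1.571 rad (90.0°).
Interpolate at f = 1/2 with slerp weights a = sin((1−f)δ)/sin δ ≈ 0.707, b = sin(fδ)/sin δ ≈ 0.707.
p = a·p₁ + b·p₂ ≈ (0.707, -0.696, -0.123); φ = arcsin(p_z) ≈ -7.05°, λ = atan2(p_y, p_x) ≈ -44.56°.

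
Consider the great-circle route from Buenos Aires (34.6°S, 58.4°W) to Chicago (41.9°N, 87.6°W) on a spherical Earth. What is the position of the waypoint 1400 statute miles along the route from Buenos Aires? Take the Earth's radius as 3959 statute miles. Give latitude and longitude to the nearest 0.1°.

Convert each endpoint to a unit vector on the sphere (x = cos φ cos λ, y = cos φ sin λ, z = sin φ).
The central angle between the endpoints is δ = arccos(p₁·p₂) ≈ 1.415 rad (81.0°). The total great-circle distance is δ·R ≈ 1.415 × 3959 ≈ 5600 mi, so the target fraction is f = 1400/5600 ≈ 0.250.
Interpolate at f ≈ 0.250 with slerp weights a = sin((1−f)δ)/sin δ ≈ 0.884, b = sin(fδ)/sin δ ≈ 0.351.
p = a·p₁ + b·p₂ ≈ (0.392, -0.880, -0.268); φ = arcsin(p_z) ≈ -15.52°, λ = atan2(p_y, p_x) ≈ -65.99°.

≈ 15.5°S, 66.0°W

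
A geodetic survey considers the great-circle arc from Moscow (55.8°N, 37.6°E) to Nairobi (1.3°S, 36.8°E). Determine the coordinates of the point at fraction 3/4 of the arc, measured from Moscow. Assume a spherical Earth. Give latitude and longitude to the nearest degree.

≈ 13°N, 37°E

Write both endpoints as unit vectors p₁, p₂ with components (cos φ cos λ, cos φ sin λ, sin φ).
The central angle between the endpoints is δ = arccos(p₁·p₂) ≈ 0.997 rad (57.1°).
Interpolate at f = 3/4 with slerp weights a = sin((1−f)δ)/sin δ ≈ 0.294, b = sin(fδ)/sin δ ≈ 0.810.
p = a·p₁ + b·p₂ ≈ (0.779, 0.586, 0.225); φ = arcsin(p_z) ≈ 12.98°, λ = atan2(p_y, p_x) ≈ 36.94°.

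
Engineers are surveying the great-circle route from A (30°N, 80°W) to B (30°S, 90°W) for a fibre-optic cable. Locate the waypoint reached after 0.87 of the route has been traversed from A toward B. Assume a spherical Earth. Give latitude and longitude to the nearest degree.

Write both endpoints as unit vectors p₁, p₂ with components (cos φ cos λ, cos φ sin λ, sin φ).
The central angle between the endpoints is δ = arccos(p₁·p₂) ≈ 1.060 rad (60.8°).
Interpolate at f = 0.87 with slerp weights a = sin((1−f)δ)/sin δ ≈ 0.157, b = sin(fδ)/sin δ ≈ 0.914.
p = a·p₁ + b·p₂ ≈ (0.024, -0.925, -0.378); φ = arcsin(p_z) ≈ -22.21°, λ = atan2(p_y, p_x) ≈ -88.53°.

≈ (22°S, 89°W)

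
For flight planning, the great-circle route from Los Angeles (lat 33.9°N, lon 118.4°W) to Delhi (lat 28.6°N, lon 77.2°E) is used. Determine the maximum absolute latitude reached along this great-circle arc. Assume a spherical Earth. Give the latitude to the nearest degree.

≈ 77°N

The great circle lies in the plane with unit normal n̂ = (p₁ × p₂)/|p₁ × p₂|.
Here n̂_z ≈ -0.218; the vertex latitude is φ_max = arccos|n̂_z| ≈ 77.4°.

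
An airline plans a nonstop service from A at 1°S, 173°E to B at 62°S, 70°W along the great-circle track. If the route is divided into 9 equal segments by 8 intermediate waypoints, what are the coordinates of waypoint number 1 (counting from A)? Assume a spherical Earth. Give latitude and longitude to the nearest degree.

Convert each endpoint to a unit vector on the sphere (x = cos φ cos λ, y = cos φ sin λ, z = sin φ).
The central angle between the endpoints is δ = arccos(p₁·p₂) ≈ 1.770 rad (101.4°).
Interpolate at f = 1/9 with slerp weights a = sin((1−f)δ)/sin δ ≈ 1.020, b = sin(fδ)/sin δ ≈ 0.199.
p = a·p₁ + b·p₂ ≈ (-0.980, 0.036, -0.194); φ = arcsin(p_z) ≈ -11.17°, λ = atan2(p_y, p_x) ≈ 177.88°.

≈ 11°S, 178°E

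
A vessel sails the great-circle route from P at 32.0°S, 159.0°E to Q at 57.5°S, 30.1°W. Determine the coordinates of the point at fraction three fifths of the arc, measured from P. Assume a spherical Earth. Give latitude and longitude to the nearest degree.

≈ 84°S, 156°W

Write both endpoints as unit vectors p₁, p₂ with components (cos φ cos λ, cos φ sin λ, sin φ).
The central angle between the endpoints is δ = arccos(p₁·p₂) ≈ 1.574 rad (90.2°).
Interpolate at f = 3/5 with slerp weights a = sin((1−f)δ)/sin δ ≈ 0.589, b = sin(fδ)/sin δ ≈ 0.810.
p = a·p₁ + b·p₂ ≈ (-0.090, -0.039, -0.995); φ = arcsin(p_z) ≈ -84.39°, λ = atan2(p_y, p_x) ≈ -156.28°.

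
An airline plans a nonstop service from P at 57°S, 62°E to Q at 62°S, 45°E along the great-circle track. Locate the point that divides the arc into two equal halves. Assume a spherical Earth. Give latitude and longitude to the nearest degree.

≈ 60°S, 54°E

Write both endpoints as unit vectors p₁, p₂ with components (cos φ cos λ, cos φ sin λ, sin φ).
The central angle between the endpoints is δ = arccos(p₁·p₂) ≈ 0.173 rad (9.9°).
Interpolate at f = 1/2 with slerp weights a = sin((1−f)δ)/sin δ ≈ 0.502, b = sin(fδ)/sin δ ≈ 0.502.
p = a·p₁ + b·p₂ ≈ (0.295, 0.408, -0.864); φ = arcsin(p_z) ≈ -59.77°, λ = atan2(p_y, p_x) ≈ 54.13°.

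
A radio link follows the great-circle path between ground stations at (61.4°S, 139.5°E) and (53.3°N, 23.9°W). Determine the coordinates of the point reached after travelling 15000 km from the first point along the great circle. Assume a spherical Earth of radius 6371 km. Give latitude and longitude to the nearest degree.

≈ (25°N, 1°W)

The haversine formula gives a central angle δ ≈ 2.932 rad (168.0°) between the endpoints. The total great-circle distance is δ·R ≈ 2.932 × 6371 ≈ 18679 km, so the target fraction is f = 15000/18679 ≈ 0.803.
Interpolate at f ≈ 0.803 with slerp weights a = sin((1−f)δ)/sin δ ≈ 2.623, b = sin(fδ)/sin δ ≈ 3.403.
p = a·p₁ + b·p₂ ≈ (0.905, -0.009, 0.426); φ = arcsin(p_z) ≈ 25.20°, λ = atan2(p_y, p_x) ≈ -0.54°.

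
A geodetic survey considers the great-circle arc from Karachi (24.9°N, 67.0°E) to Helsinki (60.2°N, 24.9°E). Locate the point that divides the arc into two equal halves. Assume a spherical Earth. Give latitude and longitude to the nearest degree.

≈ 44°N, 52°E

Convert each endpoint to a unit vector on the sphere (x = cos φ cos λ, y = cos φ sin λ, z = sin φ).
The central angle between the endpoints is δ = arccos(p₁·p₂) ≈ 0.796 rad (45.6°).
Interpolate at f = 1/2 with slerp weights a = sin((1−f)δ)/sin δ ≈ 0.542, b = sin(fδ)/sin δ ≈ 0.542.
p = a·p₁ + b·p₂ ≈ (0.437, 0.566, 0.699); φ = arcsin(p_z) ≈ 44.35°, λ = atan2(p_y, p_x) ≈ 52.36°.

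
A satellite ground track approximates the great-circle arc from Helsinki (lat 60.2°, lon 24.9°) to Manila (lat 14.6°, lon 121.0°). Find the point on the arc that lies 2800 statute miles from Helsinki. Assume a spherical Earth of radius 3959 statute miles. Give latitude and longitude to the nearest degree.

≈ lat 47°, lon 93°

Convert each endpoint to a unit vector on the sphere (x = cos φ cos λ, y = cos φ sin λ, z = sin φ).
The central angle between the endpoints is δ = arccos(p₁·p₂) ≈ 1.402 rad (80.3°). The total great-circle distance is δ·R ≈ 1.402 × 3959 ≈ 5552 mi, so the target fraction is f = 2800/5552 ≈ 0.504.
Interpolate at f ≈ 0.504 with slerp weights a = sin((1−f)δ)/sin δ ≈ 0.650, b = sin(fδ)/sin δ ≈ 0.659.
p = a·p₁ + b·p₂ ≈ (-0.036, 0.683, 0.730); φ = arcsin(p_z) ≈ 46.88°, λ = atan2(p_y, p_x) ≈ 92.99°.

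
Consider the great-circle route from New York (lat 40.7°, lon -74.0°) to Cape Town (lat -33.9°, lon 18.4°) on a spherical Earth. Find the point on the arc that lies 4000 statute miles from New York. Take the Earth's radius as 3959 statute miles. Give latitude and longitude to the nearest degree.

≈ lat 4°, lon -24°

Write both endpoints as unit vectors p₁, p₂ with components (cos φ cos λ, cos φ sin λ, sin φ).
The central angle between the endpoints is δ = arccos(p₁·p₂) ≈ 1.971 rad (113.0°). The total great-circle distance is δ·R ≈ 1.971 × 3959 ≈ 7805 mi, so the target fraction is f = 4000/7805 ≈ 0.512.
Interpolate at f ≈ 0.512 with slerp weights a = sin((1−f)δ)/sin δ ≈ 0.890, b = sin(fδ)/sin δ ≈ 0.920.
p = a·p₁ + b·p₂ ≈ (0.911, -0.408, 0.068); φ = arcsin(p_z) ≈ 3.87°, λ = atan2(p_y, p_x) ≈ -24.13°.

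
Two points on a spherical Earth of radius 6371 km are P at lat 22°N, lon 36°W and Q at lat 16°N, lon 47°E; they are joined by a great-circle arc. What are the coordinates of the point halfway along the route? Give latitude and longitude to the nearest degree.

≈ lat 25°N, lon 6°E

Convert each endpoint to a unit vector on the sphere (x = cos φ cos λ, y = cos φ sin λ, z = sin φ).
The central angle between the endpoints is δ = arccos(p₁·p₂) ≈ 1.357 rad (77.8°).
Interpolate at f = 1/2 with slerp weights a = sin((1−f)δ)/sin δ ≈ 0.642, b = sin(fδ)/sin δ ≈ 0.642.
p = a·p₁ + b·p₂ ≈ (0.903, 0.102, 0.418); φ = arcsin(p_z) ≈ 24.69°, λ = atan2(p_y, p_x) ≈ 6.41°.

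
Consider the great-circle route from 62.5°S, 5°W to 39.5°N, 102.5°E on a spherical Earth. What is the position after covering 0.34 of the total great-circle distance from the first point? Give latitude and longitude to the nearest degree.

≈ 36°S, 55°E

Convert each endpoint to a unit vector on the sphere (x = cos φ cos λ, y = cos φ sin λ, z = sin φ).
The central angle between the endpoints is δ = arccos(p₁·p₂) ≈ 2.307 rad (132.2°).
Interpolate at f = 0.34 with slerp weights a = sin((1−f)δ)/sin δ ≈ 1.348, b = sin(fδ)/sin δ ≈ 0.953.
p = a·p₁ + b·p₂ ≈ (0.461, 0.664, -0.589); φ = arcsin(p_z) ≈ -36.10°, λ = atan2(p_y, p_x) ≈ 55.23°.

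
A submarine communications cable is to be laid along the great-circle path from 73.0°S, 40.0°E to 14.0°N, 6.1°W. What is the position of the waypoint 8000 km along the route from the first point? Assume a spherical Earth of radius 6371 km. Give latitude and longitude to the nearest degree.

≈ 6°S, 2°W

Convert each endpoint to a unit vector on the sphere (x = cos φ cos λ, y = cos φ sin λ, z = sin φ).
The central angle between the endpoints is δ = arccos(p₁·p₂) ≈ 1.605 rad (92.0°). The total great-circle distance is δ·R ≈ 1.605 × 6371 ≈ 10228 km, so the target fraction is f = 8000/10228 ≈ 0.782.
Interpolate at f ≈ 0.782 with slerp weights a = sin((1−f)δ)/sin δ ≈ 0.343, b = sin(fδ)/sin δ ≈ 0.951.
p = a·p₁ + b·p₂ ≈ (0.995, -0.034, -0.098); φ = arcsin(p_z) ≈ -5.61°, λ = atan2(p_y, p_x) ≈ -1.94°.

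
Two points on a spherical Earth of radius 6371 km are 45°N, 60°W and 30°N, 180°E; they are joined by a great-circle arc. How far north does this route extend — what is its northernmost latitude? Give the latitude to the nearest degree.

The great circle lies in the plane with unit normal n̂ = (p₁ × p₂)/|p₁ × p₂|.
Here n̂_z ≈ -0.531; the vertex latitude is φ_max = arccos|n̂_z| ≈ 57.9°.
Check via Clairaut: cos φ_max = |cos φ₁| · sin C = cos(45.0°)·sin(48.7°) ≈ 0.531, again giving ≈ 57.9°.

≈ 58°N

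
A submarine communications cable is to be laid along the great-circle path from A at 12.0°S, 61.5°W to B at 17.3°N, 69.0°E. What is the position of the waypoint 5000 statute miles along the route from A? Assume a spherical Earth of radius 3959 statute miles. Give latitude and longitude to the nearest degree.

≈ 8°N, 8°E

Write both endpoints as unit vectors p₁, p₂ with components (cos φ cos λ, cos φ sin λ, sin φ).
The central angle between the endpoints is δ = arccos(p₁·p₂) ≈ 2.303 rad (131.9°). The total great-circle distance is δ·R ≈ 2.303 × 3959 ≈ 9117 mi, so the target fraction is f = 5000/9117 ≈ 0.548.
Interpolate at f ≈ 0.548 with slerp weights a = sin((1−f)δ)/sin δ ≈ 1.159, b = sin(fδ)/sin δ ≈ 1.281.
p = a·p₁ + b·p₂ ≈ (0.979, 0.145, 0.140); φ = arcsin(p_z) ≈ 8.05°, λ = atan2(p_y, p_x) ≈ 8.45°.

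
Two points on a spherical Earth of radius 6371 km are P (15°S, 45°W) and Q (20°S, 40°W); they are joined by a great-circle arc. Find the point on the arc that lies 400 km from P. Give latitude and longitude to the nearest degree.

From cos δ = sin φ₁ sin φ₂ + cos φ₁ cos φ₂ cos Δλ, the central angle is δ ≈ 0.121 rad (6.9°). The total great-circle distance is δ·R ≈ 0.121 × 6371 ≈ 768 km, so the target fraction is f = 400/768 ≈ 0.521.
Interpolate at f ≈ 0.521 with slerp weights a = sin((1−f)δ)/sin δ ≈ 0.480, b = sin(fδ)/sin δ ≈ 0.522.
p = a·p₁ + b·p₂ ≈ (0.703, -0.643, -0.303); φ = arcsin(p_z) ≈ -17.62°, λ = atan2(p_y, p_x) ≈ -42.43°.

≈ (18°S, 42°W)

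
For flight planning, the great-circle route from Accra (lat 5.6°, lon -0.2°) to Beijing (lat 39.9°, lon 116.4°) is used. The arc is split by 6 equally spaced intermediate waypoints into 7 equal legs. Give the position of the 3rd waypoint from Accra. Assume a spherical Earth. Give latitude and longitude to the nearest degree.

Write both endpoints as unit vectors p₁, p₂ with components (cos φ cos λ, cos φ sin λ, sin φ).
The central angle between the endpoints is δ = arccos(p₁·p₂) ≈ 1.854 rad (106.2°).
Interpolate at f = 3/7 with slerp weights a = sin((1−f)δ)/sin δ ≈ 0.908, b = sin(fδ)/sin δ ≈ 0.743.
p = a·p₁ + b·p₂ ≈ (0.650, 0.507, 0.565); φ = arcsin(p_z) ≈ 34.42°, λ = atan2(p_y, p_x) ≈ 37.96°.

≈ lat 34°, lon 38°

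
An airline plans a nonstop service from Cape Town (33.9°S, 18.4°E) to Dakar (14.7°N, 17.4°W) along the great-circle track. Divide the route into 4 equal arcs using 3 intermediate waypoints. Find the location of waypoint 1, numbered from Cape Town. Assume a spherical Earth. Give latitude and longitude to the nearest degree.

From cos δ = sin φ₁ sin φ₂ + cos φ₁ cos φ₂ cos Δλ, the central angle is δ ≈ 1.036 rad (59.4°).
Interpolate at f = 1/4 with slerp weights a = sin((1−f)δ)/sin δ ≈ 0.815, b = sin(fδ)/sin δ ≈ 0.298.
p = a·p₁ + b·p₂ ≈ (0.917, 0.127, -0.379); φ = arcsin(p_z) ≈ -22.27°, λ = atan2(p_y, p_x) ≈ 7.91°.

≈ (22°S, 8°E)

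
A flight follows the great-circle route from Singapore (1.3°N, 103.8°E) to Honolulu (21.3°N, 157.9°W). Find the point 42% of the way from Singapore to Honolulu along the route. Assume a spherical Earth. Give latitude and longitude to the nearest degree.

Convert each endpoint to a unit vector on the sphere (x = cos φ cos λ, y = cos φ sin λ, z = sin φ).
The central angle between the endpoints is δ = arccos(p₁·p₂) ≈ 1.697 rad (97.3°).
Interpolate at f = 0.42 with slerp weights a = sin((1−f)δ)/sin δ ≈ 0.840, b = sin(fδ)/sin δ ≈ 0.659.
p = a·p₁ + b·p₂ ≈ (-0.769, 0.584, 0.259); φ = arcsin(p_z) ≈ 14.98°, λ = atan2(p_y, p_x) ≈ 142.79°.

≈ 15°N, 143°E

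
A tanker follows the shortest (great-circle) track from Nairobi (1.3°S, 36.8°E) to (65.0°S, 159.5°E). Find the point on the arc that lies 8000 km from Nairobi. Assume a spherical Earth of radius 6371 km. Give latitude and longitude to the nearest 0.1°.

≈ (63.2°S, 86.8°E)

From cos δ = sin φ₁ sin φ₂ + cos φ₁ cos φ₂ cos Δλ, the central angle is δ ≈ 1.780 rad (102.0°). The total great-circle distance is δ·R ≈ 1.780 × 6371 ≈ 11340 km, so the target fraction is f = 8000/11340 ≈ 0.705.
Interpolate at f ≈ 0.705 with slerp weights a = sin((1−f)δ)/sin δ ≈ 0.512, b = sin(fδ)/sin δ ≈ 0.972.
p = a·p₁ + b·p₂ ≈ (0.025, 0.450, -0.893); φ = arcsin(p_z) ≈ -63.19°, λ = atan2(p_y, p_x) ≈ 86.83°.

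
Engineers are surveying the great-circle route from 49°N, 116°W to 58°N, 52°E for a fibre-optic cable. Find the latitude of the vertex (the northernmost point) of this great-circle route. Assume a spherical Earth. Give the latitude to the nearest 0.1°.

≈ 85.7°N

The great circle lies in the plane with unit normal n̂ = (p₁ × p₂)/|p₁ × p₂|.
Here n̂_z ≈ +0.076; the vertex latitude is φ_max = arccos|n̂_z| ≈ 85.7°.
Check via Clairaut: cos φ_max = |cos φ₁| · sin C = cos(49.0°)·sin(6.6°) ≈ 0.076, again giving ≈ 85.7°.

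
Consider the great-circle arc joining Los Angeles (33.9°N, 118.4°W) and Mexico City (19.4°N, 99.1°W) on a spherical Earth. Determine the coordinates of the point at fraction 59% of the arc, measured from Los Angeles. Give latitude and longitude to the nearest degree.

From cos δ = sin φ₁ sin φ₂ + cos φ₁ cos φ₂ cos Δλ, the central angle is δ ≈ 0.392 rad (22.5°).
Interpolate at f = 0.59 with slerp weights a = sin((1−f)δ)/sin δ ≈ 0.419, b = sin(fδ)/sin δ ≈ 0.600.
p = a·p₁ + b·p₂ ≈ (-0.255, -0.865, 0.433); φ = arcsin(p_z) ≈ 25.65°, λ = atan2(p_y, p_x) ≈ -106.42°.

≈ 26°N, 106°W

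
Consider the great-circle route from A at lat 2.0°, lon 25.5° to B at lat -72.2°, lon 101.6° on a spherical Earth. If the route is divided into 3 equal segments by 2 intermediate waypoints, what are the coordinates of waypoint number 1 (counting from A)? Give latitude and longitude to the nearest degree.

≈ lat -26°, lon 35°

From cos δ = sin φ₁ sin φ₂ + cos φ₁ cos φ₂ cos Δλ, the central angle is δ ≈ 1.531 rad (87.7°).
Interpolate at f = 1/3 with slerp weights a = sin((1−f)δ)/sin δ ≈ 0.853, b = sin(fδ)/sin δ ≈ 0.489.
p = a·p₁ + b·p₂ ≈ (0.739, 0.513, -0.436); φ = arcsin(p_z) ≈ -25.82°, λ = atan2(p_y, p_x) ≈ 34.77°.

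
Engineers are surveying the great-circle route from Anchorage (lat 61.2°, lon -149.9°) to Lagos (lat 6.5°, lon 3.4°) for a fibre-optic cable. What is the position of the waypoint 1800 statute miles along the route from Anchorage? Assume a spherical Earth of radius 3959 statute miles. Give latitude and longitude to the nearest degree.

≈ lat 77°, lon -84°

Convert each endpoint to a unit vector on the sphere (x = cos φ cos λ, y = cos φ sin λ, z = sin φ).
The central angle between the endpoints is δ = arccos(p₁·p₂) ≈ 1.905 rad (109.2°). The total great-circle distance is δ·R ≈ 1.905 × 3959 ≈ 7544 mi, so the target fraction is f = 1800/7544 ≈ 0.239.
Interpolate at f ≈ 0.239 with slerp weights a = sin((1−f)δ)/sin δ ≈ 1.051, b = sin(fδ)/sin δ ≈ 0.465.
p = a·p₁ + b·p₂ ≈ (0.023, -0.227, 0.974); φ = arcsin(p_z) ≈ 76.84°, λ = atan2(p_y, p_x) ≈ -84.19°.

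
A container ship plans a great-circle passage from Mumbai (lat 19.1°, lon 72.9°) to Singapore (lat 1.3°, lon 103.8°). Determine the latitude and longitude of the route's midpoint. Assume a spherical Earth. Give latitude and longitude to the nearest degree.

Convert each endpoint to a unit vector on the sphere (x = cos φ cos λ, y = cos φ sin λ, z = sin φ).
The central angle between the endpoints is δ = arccos(p₁·p₂) ≈ 0.613 rad (35.1°).
Interpolate at f = 1/2 with slerp weights a = sin((1−f)δ)/sin δ ≈ 0.524, b = sin(fδ)/sin δ ≈ 0.524.
p = a·p₁ + b·p₂ ≈ (0.021, 0.983, 0.183); φ = arcsin(p_z) ≈ 10.57°, λ = atan2(p_y, p_x) ≈ 88.80°.

≈ lat 11°, lon 89°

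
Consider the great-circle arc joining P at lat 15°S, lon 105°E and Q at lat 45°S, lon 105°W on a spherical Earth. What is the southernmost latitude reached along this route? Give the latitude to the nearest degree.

The great circle lies in the plane with unit normal n̂ = (p₁ × p₂)/|p₁ × p₂|.
Here n̂_z ≈ +0.374; the vertex latitude is φ_max = arccos|n̂_z| ≈ 68.0°.
Check via Clairaut: cos φ_max = |cos φ₁| · sin C = cos(15.0°)·sin(157.2°) ≈ 0.374, again giving ≈ 68.0°.

≈ 68°S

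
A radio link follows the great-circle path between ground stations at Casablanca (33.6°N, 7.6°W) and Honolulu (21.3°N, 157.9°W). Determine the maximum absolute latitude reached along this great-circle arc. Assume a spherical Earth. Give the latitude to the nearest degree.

The great circle lies in the plane with unit normal n̂ = (p₁ × p₂)/|p₁ × p₂|.
Here n̂_z ≈ -0.436; the vertex latitude is φ_max = arccos|n̂_z| ≈ 64.1°.
Check via Clairaut: cos φ_max = |cos φ₁| · sin C = cos(33.6°)·sin(31.6°) ≈ 0.436, again giving ≈ 64.1°.

≈ 64°N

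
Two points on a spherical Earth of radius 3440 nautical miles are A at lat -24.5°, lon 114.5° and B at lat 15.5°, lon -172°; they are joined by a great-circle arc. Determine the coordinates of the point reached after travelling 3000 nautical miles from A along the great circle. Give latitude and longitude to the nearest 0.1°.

Write both endpoints as unit vectors p₁, p₂ with components (cos φ cos λ, cos φ sin λ, sin φ).
The central angle between the endpoints is δ = arccos(p₁·p₂) ≈ 1.432 rad (82.1°). The total great-circle distance is δ·R ≈ 1.432 × 3440 ≈ 4927 nmi, so the target fraction is f = 3000/4927 ≈ 0.609.
Interpolate at f ≈ 0.609 with slerp weights a = sin((1−f)δ)/sin δ ≈ 0.536, b = sin(fδ)/sin δ ≈ 0.773.
p = a·p₁ + b·p₂ ≈ (-0.940, 0.340, -0.016); φ = arcsin(p_z) ≈ -0.91°, λ = atan2(p_y, p_x) ≈ 160.09°.

≈ lat -0.9°, lon 160.1°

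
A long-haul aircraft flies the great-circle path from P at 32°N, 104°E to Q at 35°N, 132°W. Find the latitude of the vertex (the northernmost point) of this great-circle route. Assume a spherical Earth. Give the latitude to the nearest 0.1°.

The great circle lies in the plane with unit normal n̂ = (p₁ × p₂)/|p₁ × p₂|.
Here n̂_z ≈ +0.578; the vertex latitude is φ_max = arccos|n̂_z| ≈ 54.7°.

≈ 54.7°N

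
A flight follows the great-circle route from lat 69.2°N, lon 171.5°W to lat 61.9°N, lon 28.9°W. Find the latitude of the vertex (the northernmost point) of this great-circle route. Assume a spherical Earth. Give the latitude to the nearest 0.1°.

≈ 81.9°N

The great circle lies in the plane with unit normal n̂ = (p₁ × p₂)/|p₁ × p₂|.
Here n̂_z ≈ +0.141; the vertex latitude is φ_max = arccos|n̂_z| ≈ 81.9°.
Check via Clairaut: cos φ_max = |cos φ₁| · sin C = cos(69.2°)·sin(23.3°) ≈ 0.141, again giving ≈ 81.9°.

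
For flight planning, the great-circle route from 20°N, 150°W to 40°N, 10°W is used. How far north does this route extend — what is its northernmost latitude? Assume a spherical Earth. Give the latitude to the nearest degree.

≈ 61°N

The great circle lies in the plane with unit normal n̂ = (p₁ × p₂)/|p₁ × p₂|.
Here n̂_z ≈ +0.490; the vertex latitude is φ_max = arccos|n̂_z| ≈ 60.6°.
Check via Clairaut: cos φ_max = |cos φ₁| · sin C = cos(20.0°)·sin(31.5°) ≈ 0.490, again giving ≈ 60.6°.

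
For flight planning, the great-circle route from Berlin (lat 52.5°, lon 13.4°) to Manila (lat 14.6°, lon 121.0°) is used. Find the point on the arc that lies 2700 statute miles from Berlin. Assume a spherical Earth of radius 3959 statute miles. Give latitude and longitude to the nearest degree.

The haversine formula gives a central angle δ ≈ 1.549 rad (88.7°) between the endpoints. The total great-circle distance is δ·R ≈ 1.549 × 3959 ≈ 6132 mi, so the target fraction is f = 2700/6132 ≈ 0.440.
Interpolate at f ≈ 0.440 with slerp weights a = sin((1−f)δ)/sin δ ≈ 0.763, b = sin(fδ)/sin δ ≈ 0.630.
p = a·p₁ + b·p₂ ≈ (0.137, 0.631, 0.764); φ = arcsin(p_z) ≈ 49.81°, λ = atan2(p_y, p_x) ≈ 77.71°.

≈ lat 50°, lon 78°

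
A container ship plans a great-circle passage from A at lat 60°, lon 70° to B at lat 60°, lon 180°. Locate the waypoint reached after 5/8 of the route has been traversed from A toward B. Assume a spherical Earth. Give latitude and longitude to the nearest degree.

≈ lat 71°, lon 144°

Write both endpoints as unit vectors p₁, p₂ with components (cos φ cos λ, cos φ sin λ, sin φ).
The central angle between the endpoints is δ = arccos(p₁·p₂) ≈ 0.844 rad (48.4°).
Interpolate at f = 5/8 with slerp weights a = sin((1−f)δ)/sin δ ≈ 0.416, b = sin(fδ)/sin δ ≈ 0.674.
p = a·p₁ + b·p₂ ≈ (-0.266, 0.196, 0.944); φ = arcsin(p_z) ≈ 70.74°, λ = atan2(p_y, p_x) ≈ 143.62°.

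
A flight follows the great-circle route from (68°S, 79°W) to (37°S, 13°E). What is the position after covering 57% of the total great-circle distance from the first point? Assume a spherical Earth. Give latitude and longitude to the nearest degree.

Convert each endpoint to a unit vector on the sphere (x = cos φ cos λ, y = cos φ sin λ, z = sin φ).
The central angle between the endpoints is δ = arccos(p₁·p₂) ≈ 0.991 rad (56.8°).
Interpolate at f = 0.57 with slerp weights a = sin((1−f)δ)/sin δ ≈ 0.494, b = sin(fδ)/sin δ ≈ 0.640.
p = a·p₁ + b·p₂ ≈ (0.533, -0.067, -0.843); φ = arcsin(p_z) ≈ -57.49°, λ = atan2(p_y, p_x) ≈ -7.13°.

≈ (57°S, 7°W)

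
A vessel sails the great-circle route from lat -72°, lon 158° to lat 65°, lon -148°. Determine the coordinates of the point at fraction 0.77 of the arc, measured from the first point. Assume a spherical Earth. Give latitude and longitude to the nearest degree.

≈ lat 34°, lon -163°

Convert each endpoint to a unit vector on the sphere (x = cos φ cos λ, y = cos φ sin λ, z = sin φ).
The central angle between the endpoints is δ = arccos(p₁·p₂) ≈ 2.474 rad (141.7°).
Interpolate at f = 0.77 with slerp weights a = sin((1−f)δ)/sin δ ≈ 0.870, b = sin(fδ)/sin δ ≈ 1.526.
p = a·p₁ + b·p₂ ≈ (-0.796, -0.241, 0.555); φ = arcsin(p_z) ≈ 33.73°, λ = atan2(p_y, p_x) ≈ -163.16°.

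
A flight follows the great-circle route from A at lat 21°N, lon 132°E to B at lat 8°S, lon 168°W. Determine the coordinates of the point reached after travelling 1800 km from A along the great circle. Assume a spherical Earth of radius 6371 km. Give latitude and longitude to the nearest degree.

≈ lat 15°N, lon 148°E

The haversine formula gives a central angle δ ≈ 1.146 rad (65.6°) between the endpoints. The total great-circle distance is δ·R ≈ 1.146 × 6371 ≈ 7300 km, so the target fraction is f = 1800/7300 ≈ 0.247.
Interpolate at f ≈ 0.247 with slerp weights a = sin((1−f)δ)/sin δ ≈ 0.834, b = sin(fδ)/sin δ ≈ 0.306.
p = a·p₁ + b·p₂ ≈ (-0.818, 0.516, 0.256); φ = arcsin(p_z) ≈ 14.85°, λ = atan2(p_y, p_x) ≈ 147.75°.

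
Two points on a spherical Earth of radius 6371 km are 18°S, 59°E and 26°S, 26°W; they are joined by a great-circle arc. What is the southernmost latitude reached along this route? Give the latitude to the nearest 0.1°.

≈ 29.4°S

The great circle lies in the plane with unit normal n̂ = (p₁ × p₂)/|p₁ × p₂|.
Here n̂_z ≈ -0.871; the vertex latitude is φ_max = arccos|n̂_z| ≈ 29.4°.
Check via Clairaut: cos φ_max = |cos φ₁| · sin C = cos(18.0°)·sin(113.7°) ≈ 0.871, again giving ≈ 29.4°.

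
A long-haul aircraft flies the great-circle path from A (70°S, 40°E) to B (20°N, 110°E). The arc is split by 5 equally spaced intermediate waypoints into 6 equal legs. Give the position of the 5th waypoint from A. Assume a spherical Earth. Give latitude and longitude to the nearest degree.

The haversine formula gives a central angle δ ≈ 1.784 rad (102.2°) between the endpoints.
Interpolate at f = 5/6 with slerp weights a = sin((1−f)δ)/sin δ ≈ 0.300, b = sin(fδ)/sin δ ≈ 1.020.
p = a·p₁ + b·p₂ ≈ (-0.249, 0.966, 0.067); φ = arcsin(p_z) ≈ 3.84°, λ = atan2(p_y, p_x) ≈ 104.46°.

≈ (4°N, 104°E)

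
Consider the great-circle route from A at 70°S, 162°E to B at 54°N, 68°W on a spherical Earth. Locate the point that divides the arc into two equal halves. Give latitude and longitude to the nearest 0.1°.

≈ 16.1°S, 103.5°W

Convert each endpoint to a unit vector on the sphere (x = cos φ cos λ, y = cos φ sin λ, z = sin φ).
The central angle between the endpoints is δ = arccos(p₁·p₂) ≈ 2.667 rad (152.8°).
Interpolate at f = 1/2 with slerp weights a = sin((1−f)δ)/sin δ ≈ 2.127, b = sin(fδ)/sin δ ≈ 2.127.
p = a·p₁ + b·p₂ ≈ (-0.223, -0.934, -0.278); φ = arcsin(p_z) ≈ -16.14°, λ = atan2(p_y, p_x) ≈ -103.45°.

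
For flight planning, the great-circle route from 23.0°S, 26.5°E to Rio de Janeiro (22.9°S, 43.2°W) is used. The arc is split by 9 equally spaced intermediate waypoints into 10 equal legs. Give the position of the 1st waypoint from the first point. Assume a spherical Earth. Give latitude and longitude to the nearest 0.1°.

Convert each endpoint to a unit vector on the sphere (x = cos φ cos λ, y = cos φ sin λ, z = sin φ).
The central angle between the endpoints is δ = arccos(p₁·p₂) ≈ 1.108 rad (63.5°).
Interpolate at f = 1/10 with slerp weights a = sin((1−f)δ)/sin δ ≈ 0.939, b = sin(fδ)/sin δ ≈ 0.124.
p = a·p₁ + b·p₂ ≈ (0.856, 0.308, -0.415); φ = arcsin(p_z) ≈ -24.51°, λ = atan2(p_y, p_x) ≈ 19.76°.

≈ 24.5°S, 19.8°E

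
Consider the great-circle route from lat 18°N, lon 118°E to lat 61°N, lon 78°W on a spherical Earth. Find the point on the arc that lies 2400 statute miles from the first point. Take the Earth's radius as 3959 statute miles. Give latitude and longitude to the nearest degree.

≈ lat 52°N, lon 125°E

From cos δ = sin φ₁ sin φ₂ + cos φ₁ cos φ₂ cos Δλ, the central angle is δ ≈ 1.745 rad (100.0°). The total great-circle distance is δ·R ≈ 1.745 × 3959 ≈ 6907 mi, so the target fraction is f = 2400/6907 ≈ 0.347.
Interpolate at f ≈ 0.347 with slerp weights a = sin((1−f)δ)/sin δ ≈ 0.922, b = sin(fδ)/sin δ ≈ 0.578.
p = a·p₁ + b·p₂ ≈ (-0.353, 0.500, 0.791); φ = arcsin(p_z) ≈ 52.26°, λ = atan2(p_y, p_x) ≈ 125.26°.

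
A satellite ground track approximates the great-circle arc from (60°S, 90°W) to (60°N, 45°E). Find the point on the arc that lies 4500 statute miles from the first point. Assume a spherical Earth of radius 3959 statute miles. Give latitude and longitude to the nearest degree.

From cos δ = sin φ₁ sin φ₂ + cos φ₁ cos φ₂ cos Δλ, the central angle is δ ≈ 2.757 rad (157.9°). The total great-circle distance is δ·R ≈ 2.757 × 3959 ≈ 10913 mi, so the target fraction is f = 4500/10913 ≈ 0.412.
Interpolate at f ≈ 0.412 with slerp weights a = sin((1−f)δ)/sin δ ≈ 2.659, b = sin(fδ)/sin δ ≈ 2.415.
p = a·p₁ + b·p₂ ≈ (0.854, -0.476, -0.211); φ = arcsin(p_z) ≈ -12.19°, λ = atan2(p_y, p_x) ≈ -29.12°.

≈ (12°S, 29°W)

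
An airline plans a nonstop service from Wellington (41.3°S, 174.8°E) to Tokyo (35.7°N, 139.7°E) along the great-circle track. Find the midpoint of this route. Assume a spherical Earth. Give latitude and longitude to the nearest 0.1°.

The haversine formula gives a central angle δ ≈ 1.457 rad (83.5°) between the endpoints.
Interpolate at f = 1/2 with slerp weights a = sin((1−f)δ)/sin δ ≈ 0.670, b = sin(fδ)/sin δ ≈ 0.670.
p = a·p₁ + b·p₂ ≈ (-0.916, 0.398, -0.051); φ = arcsin(p_z) ≈ -2.94°, λ = atan2(p_y, p_x) ≈ 156.55°.

≈ 2.9°S, 156.5°E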